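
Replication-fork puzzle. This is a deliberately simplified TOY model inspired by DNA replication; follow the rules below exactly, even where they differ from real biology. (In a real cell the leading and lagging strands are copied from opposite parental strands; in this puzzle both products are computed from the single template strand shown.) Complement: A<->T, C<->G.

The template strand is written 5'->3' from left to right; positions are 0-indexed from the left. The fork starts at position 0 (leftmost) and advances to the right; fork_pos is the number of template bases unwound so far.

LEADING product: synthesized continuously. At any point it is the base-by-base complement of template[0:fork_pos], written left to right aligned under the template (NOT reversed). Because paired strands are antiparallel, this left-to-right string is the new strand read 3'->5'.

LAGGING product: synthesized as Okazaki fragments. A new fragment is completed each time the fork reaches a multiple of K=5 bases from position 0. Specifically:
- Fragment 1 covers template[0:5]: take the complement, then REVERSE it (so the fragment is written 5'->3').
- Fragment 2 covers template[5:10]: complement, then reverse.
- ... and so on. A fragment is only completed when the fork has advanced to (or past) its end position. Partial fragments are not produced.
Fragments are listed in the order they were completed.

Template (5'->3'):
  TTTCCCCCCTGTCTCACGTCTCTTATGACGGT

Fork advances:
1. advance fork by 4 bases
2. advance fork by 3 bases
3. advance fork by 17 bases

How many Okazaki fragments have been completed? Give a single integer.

Answer: 4

Derivation:
Step 1: advance 4 -> fork_pos = 0 + 4 = 4. Next multiple of 5 is 5 (not reached); still 0 fragment(s).
Step 2: advance 3 -> fork_pos = 4 + 3 = 7. Reached multiple(s) of 5: 5 -> fragment 1 completed (1 total).
Step 3: advance 17 -> fork_pos = 7 + 17 = 24. Reached multiple(s) of 5: 10, 15, 20 -> fragments 2-4 completed (4 total).
Check: final fork_pos = 24; the multiples of 5 that are <= 24 are 5..20 -> 24 // 5 = 4 completed fragment(s).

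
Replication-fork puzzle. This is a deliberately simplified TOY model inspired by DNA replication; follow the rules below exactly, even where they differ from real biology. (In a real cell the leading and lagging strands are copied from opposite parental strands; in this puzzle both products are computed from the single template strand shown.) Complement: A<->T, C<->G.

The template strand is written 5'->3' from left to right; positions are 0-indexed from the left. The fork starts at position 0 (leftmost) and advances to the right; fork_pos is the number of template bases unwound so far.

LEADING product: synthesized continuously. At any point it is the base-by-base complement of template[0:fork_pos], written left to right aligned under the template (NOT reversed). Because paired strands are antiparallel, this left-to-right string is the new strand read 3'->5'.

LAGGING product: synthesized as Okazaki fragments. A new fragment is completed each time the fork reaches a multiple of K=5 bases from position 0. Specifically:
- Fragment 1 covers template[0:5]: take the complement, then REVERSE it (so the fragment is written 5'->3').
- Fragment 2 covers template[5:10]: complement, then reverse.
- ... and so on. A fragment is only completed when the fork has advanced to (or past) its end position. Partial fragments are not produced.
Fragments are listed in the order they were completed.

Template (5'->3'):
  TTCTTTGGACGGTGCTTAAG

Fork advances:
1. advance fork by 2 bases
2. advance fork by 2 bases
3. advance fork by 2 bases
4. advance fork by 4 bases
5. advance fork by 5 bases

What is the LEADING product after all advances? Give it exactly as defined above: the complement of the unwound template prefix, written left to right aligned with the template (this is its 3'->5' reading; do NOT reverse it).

Step 1: advance 2 -> fork_pos = 0 + 2 = 2.
Step 2: advance 2 -> fork_pos = 2 + 2 = 4.
Step 3: advance 2 -> fork_pos = 4 + 2 = 6.
Step 4: advance 4 -> fork_pos = 6 + 4 = 10.
Step 5: advance 5 -> fork_pos = 10 + 5 = 15.
Unwound prefix: template[0:15] = TTCTTTGGACGGTGC
Complement it base by base (A<->T, C<->G), keeping left-to-right order:
  [0:5] TTCTT -> AAGAA
  [5:10] TGGAC -> ACCTG
  [10:15] GGTGC -> CCACG
Concatenate: AAGAAACCTGCCACG (length 15; written aligned with the template, i.e. 3'->5').

Answer: AAGAAACCTGCCACG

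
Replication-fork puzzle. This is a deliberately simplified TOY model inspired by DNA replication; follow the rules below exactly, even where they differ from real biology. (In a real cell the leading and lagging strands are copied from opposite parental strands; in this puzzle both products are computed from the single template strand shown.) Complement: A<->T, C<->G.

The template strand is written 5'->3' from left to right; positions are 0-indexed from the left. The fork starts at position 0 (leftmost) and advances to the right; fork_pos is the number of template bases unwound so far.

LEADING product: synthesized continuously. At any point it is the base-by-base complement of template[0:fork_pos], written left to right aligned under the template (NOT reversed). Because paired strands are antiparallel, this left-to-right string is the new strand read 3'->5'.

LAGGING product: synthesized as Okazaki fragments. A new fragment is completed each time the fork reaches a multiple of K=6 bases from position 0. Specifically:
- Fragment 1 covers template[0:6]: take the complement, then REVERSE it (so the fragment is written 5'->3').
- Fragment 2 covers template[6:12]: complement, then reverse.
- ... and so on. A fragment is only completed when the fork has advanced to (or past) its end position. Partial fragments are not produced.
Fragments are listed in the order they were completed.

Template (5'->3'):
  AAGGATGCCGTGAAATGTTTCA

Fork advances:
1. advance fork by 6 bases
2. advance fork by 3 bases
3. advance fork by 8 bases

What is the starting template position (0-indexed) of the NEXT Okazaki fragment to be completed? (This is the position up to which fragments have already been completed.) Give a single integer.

Answer: 12

Derivation:
Step 1: advance 6 -> fork_pos = 0 + 6 = 6. Reached multiple(s) of 6: 6 -> fragment 1 completed (1 total).
Step 2: advance 3 -> fork_pos = 6 + 3 = 9. Next multiple of 6 is 12 (not reached); still 1 fragment(s).
Step 3: advance 8 -> fork_pos = 9 + 8 = 17. Reached multiple(s) of 6: 12 -> fragment 2 completed (2 total).
2 fragment(s) completed, covering template[0:12] (2 x 6 = 12). The next fragment, fragment 3, covers template[12:18], so it starts at position 12.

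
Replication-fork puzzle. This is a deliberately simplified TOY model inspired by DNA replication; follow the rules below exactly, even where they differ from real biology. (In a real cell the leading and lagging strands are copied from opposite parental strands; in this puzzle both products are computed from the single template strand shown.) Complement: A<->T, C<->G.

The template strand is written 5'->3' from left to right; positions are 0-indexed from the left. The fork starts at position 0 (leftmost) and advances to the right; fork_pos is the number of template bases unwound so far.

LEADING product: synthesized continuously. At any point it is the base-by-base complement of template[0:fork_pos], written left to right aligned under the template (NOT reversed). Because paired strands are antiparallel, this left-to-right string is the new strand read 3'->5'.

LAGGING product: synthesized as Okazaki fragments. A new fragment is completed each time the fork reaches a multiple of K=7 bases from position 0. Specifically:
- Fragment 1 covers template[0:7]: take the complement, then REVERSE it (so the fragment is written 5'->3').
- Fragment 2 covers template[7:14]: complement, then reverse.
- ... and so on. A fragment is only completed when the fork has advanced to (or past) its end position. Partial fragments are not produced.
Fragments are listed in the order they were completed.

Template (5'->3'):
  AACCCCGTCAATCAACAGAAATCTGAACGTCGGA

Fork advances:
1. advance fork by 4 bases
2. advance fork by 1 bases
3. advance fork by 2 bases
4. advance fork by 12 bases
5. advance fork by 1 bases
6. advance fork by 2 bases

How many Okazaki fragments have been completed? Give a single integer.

Answer: 3

Derivation:
Step 1: advance 4 -> fork_pos = 0 + 4 = 4. Next multiple of 7 is 7 (not reached); still 0 fragment(s).
Step 2: advance 1 -> fork_pos = 4 + 1 = 5. Next multiple of 7 is 7 (not reached); still 0 fragment(s).
Step 3: advance 2 -> fork_pos = 5 + 2 = 7. Reached multiple(s) of 7: 7 -> fragment 1 completed (1 total).
Step 4: advance 12 -> fork_pos = 7 + 12 = 19. Reached multiple(s) of 7: 14 -> fragment 2 completed (2 total).
Step 5: advance 1 -> fork_pos = 19 + 1 = 20. Next multiple of 7 is 21 (not reached); still 2 fragment(s).
Step 6: advance 2 -> fork_pos = 20 + 2 = 22. Reached multiple(s) of 7: 21 -> fragment 3 completed (3 total).
Check: final fork_pos = 22; the multiples of 7 that are <= 22 are 7..21 -> 22 // 7 = 3 completed fragment(s).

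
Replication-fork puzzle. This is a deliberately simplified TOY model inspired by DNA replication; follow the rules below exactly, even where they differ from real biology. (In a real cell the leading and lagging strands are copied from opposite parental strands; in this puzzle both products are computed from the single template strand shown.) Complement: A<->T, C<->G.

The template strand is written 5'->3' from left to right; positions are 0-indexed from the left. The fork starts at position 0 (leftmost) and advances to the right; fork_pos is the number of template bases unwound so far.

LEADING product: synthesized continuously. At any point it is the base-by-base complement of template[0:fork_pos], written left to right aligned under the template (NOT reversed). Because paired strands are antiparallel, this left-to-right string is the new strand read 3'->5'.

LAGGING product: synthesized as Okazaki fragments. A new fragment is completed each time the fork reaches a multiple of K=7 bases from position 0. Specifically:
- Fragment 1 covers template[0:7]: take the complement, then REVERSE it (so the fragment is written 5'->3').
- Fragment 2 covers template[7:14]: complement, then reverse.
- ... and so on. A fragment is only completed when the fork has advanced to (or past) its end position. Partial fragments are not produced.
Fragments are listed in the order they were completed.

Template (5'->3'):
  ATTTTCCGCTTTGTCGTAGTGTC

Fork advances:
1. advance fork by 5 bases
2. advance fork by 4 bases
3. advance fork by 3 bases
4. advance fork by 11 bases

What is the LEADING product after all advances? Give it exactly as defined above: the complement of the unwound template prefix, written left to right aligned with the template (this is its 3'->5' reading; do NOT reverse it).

Answer: TAAAAGGCGAAACAGCATCACAG

Derivation:
Step 1: advance 5 -> fork_pos = 0 + 5 = 5.
Step 2: advance 4 -> fork_pos = 5 + 4 = 9.
Step 3: advance 3 -> fork_pos = 9 + 3 = 12.
Step 4: advance 11 -> fork_pos = 12 + 11 = 23.
Unwound prefix: template[0:23] = ATTTTCCGCTTTGTCGTAGTGTC
Complement it base by base (A<->T, C<->G), keeping left-to-right order:
  [0:5] ATTTT -> TAAAA
  [5:10] CCGCT -> GGCGA
  [10:15] TTGTC -> AACAG
  [15:20] GTAGT -> CATCA
  [20:23] GTC -> CAG
Concatenate: TAAAAGGCGAAACAGCATCACAG (length 23; written aligned with the template, i.e. 3'->5').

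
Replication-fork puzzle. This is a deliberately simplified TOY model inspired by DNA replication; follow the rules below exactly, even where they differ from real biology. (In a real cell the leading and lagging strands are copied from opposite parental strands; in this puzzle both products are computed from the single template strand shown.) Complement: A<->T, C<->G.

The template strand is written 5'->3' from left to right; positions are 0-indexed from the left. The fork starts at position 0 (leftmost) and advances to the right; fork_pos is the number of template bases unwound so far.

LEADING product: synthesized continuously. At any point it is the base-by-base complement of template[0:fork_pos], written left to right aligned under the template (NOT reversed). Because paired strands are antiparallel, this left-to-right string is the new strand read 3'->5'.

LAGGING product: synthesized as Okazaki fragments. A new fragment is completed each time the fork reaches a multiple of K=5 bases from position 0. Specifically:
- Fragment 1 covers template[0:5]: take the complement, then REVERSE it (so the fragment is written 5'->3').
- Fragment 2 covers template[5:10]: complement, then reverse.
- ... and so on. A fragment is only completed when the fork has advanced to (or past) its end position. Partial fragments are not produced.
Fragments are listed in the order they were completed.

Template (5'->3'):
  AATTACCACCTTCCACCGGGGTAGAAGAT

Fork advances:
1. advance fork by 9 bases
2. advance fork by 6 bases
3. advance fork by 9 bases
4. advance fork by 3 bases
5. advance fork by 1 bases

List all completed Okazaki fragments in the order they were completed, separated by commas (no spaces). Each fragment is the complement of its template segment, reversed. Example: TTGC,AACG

Answer: TAATT,GGTGG,TGGAA,CCCGG,TCTAC

Derivation:
Step 1: advance 9 -> fork_pos = 0 + 9 = 9. Reached multiple(s) of 5: 5 -> fragment 1 completed (1 total).
Step 2: advance 6 -> fork_pos = 9 + 6 = 15. Reached multiple(s) of 5: 10, 15 -> fragments 2-3 completed (3 total).
Step 3: advance 9 -> fork_pos = 15 + 9 = 24. Reached multiple(s) of 5: 20 -> fragment 4 completed (4 total).
Step 4: advance 3 -> fork_pos = 24 + 3 = 27. Reached multiple(s) of 5: 25 -> fragment 5 completed (5 total).
Step 5: advance 1 -> fork_pos = 27 + 1 = 28. Next multiple of 5 is 30 (not reached); still 5 fragment(s).
Final fork_pos = 28, so 5 fragment(s) are complete. Build each: template segment -> complement -> reverse.
Fragment 1: template[0:5] = AATTA -> complement TTAAT -> reversed TAATT
Fragment 2: template[5:10] = CCACC -> complement GGTGG -> reversed GGTGG
Fragment 3: template[10:15] = TTCCA -> complement AAGGT -> reversed TGGAA
Fragment 4: template[15:20] = CCGGG -> complement GGCCC -> reversed CCCGG
Fragment 5: template[20:25] = GTAGA -> complement CATCT -> reversed TCTAC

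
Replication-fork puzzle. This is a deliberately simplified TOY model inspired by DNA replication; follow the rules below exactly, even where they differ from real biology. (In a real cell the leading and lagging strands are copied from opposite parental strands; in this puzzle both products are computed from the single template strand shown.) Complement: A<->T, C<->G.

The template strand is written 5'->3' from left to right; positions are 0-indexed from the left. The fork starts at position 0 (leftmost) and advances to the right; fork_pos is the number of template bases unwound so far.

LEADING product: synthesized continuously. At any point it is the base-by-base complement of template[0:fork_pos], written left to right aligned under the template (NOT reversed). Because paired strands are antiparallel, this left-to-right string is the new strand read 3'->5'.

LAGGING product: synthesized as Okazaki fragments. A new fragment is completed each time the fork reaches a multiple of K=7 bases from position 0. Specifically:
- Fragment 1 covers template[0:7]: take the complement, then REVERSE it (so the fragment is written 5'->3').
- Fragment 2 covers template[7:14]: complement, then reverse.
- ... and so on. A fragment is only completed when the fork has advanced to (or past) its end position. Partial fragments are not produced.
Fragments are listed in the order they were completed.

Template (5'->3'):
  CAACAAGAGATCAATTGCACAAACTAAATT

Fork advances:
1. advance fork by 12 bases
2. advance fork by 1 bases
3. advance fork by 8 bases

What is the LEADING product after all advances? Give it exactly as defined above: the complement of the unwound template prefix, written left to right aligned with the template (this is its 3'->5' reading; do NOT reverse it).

Answer: GTTGTTCTCTAGTTAACGTGT

Derivation:
Step 1: advance 12 -> fork_pos = 0 + 12 = 12.
Step 2: advance 1 -> fork_pos = 12 + 1 = 13.
Step 3: advance 8 -> fork_pos = 13 + 8 = 21.
Unwound prefix: template[0:21] = CAACAAGAGATCAATTGCACA
Complement it base by base (A<->T, C<->G), keeping left-to-right order:
  [0:5] CAACA -> GTTGT
  [5:10] AGAGA -> TCTCT
  [10:15] TCAAT -> AGTTA
  [15:20] TGCAC -> ACGTG
  [20:21] A -> T
Concatenate: GTTGTTCTCTAGTTAACGTGT (length 21; written aligned with the template, i.e. 3'->5').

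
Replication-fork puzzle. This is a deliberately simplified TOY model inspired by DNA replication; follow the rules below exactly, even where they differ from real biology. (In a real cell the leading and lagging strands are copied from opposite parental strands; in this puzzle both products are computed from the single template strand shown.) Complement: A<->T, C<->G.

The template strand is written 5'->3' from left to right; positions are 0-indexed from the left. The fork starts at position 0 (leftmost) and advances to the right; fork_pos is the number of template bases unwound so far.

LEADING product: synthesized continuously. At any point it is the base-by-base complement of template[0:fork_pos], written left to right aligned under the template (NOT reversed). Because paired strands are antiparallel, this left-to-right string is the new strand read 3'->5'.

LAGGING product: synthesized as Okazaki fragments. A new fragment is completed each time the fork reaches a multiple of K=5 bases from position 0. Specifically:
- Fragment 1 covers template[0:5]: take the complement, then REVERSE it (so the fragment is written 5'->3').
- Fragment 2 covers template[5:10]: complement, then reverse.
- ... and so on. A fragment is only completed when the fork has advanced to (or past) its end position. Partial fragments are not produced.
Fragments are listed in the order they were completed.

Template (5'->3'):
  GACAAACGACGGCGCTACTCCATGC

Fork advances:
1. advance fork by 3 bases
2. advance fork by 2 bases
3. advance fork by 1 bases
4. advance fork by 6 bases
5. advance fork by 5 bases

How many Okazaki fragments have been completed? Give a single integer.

Answer: 3

Derivation:
Step 1: advance 3 -> fork_pos = 0 + 3 = 3. Next multiple of 5 is 5 (not reached); still 0 fragment(s).
Step 2: advance 2 -> fork_pos = 3 + 2 = 5. Reached multiple(s) of 5: 5 -> fragment 1 completed (1 total).
Step 3: advance 1 -> fork_pos = 5 + 1 = 6. Next multiple of 5 is 10 (not reached); still 1 fragment(s).
Step 4: advance 6 -> fork_pos = 6 + 6 = 12. Reached multiple(s) of 5: 10 -> fragment 2 completed (2 total).
Step 5: advance 5 -> fork_pos = 12 + 5 = 17. Reached multiple(s) of 5: 15 -> fragment 3 completed (3 total).
Check: final fork_pos = 17; the multiples of 5 that are <= 17 are 5..15 -> 17 // 5 = 3 completed fragment(s).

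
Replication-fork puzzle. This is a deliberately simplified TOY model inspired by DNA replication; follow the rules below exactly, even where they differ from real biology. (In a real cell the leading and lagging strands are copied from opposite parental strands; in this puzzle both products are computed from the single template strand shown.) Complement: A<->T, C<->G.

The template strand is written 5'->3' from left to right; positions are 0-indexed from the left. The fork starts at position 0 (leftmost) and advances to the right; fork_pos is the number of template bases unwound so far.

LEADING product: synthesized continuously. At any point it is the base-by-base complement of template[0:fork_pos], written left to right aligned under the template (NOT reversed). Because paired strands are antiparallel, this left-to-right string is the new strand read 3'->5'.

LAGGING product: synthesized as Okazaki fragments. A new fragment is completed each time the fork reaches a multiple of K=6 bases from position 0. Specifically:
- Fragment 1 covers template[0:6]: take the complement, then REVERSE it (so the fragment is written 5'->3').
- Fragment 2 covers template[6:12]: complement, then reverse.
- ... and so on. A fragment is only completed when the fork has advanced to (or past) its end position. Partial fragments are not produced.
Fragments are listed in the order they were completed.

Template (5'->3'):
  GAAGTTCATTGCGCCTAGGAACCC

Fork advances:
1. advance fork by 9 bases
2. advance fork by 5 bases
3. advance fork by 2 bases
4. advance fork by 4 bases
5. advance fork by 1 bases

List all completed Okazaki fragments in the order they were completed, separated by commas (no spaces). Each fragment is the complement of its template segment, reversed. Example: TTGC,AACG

Answer: AACTTC,GCAATG,CTAGGC

Derivation:
Step 1: advance 9 -> fork_pos = 0 + 9 = 9. Reached multiple(s) of 6: 6 -> fragment 1 completed (1 total).
Step 2: advance 5 -> fork_pos = 9 + 5 = 14. Reached multiple(s) of 6: 12 -> fragment 2 completed (2 total).
Step 3: advance 2 -> fork_pos = 14 + 2 = 16. Next multiple of 6 is 18 (not reached); still 2 fragment(s).
Step 4: advance 4 -> fork_pos = 16 + 4 = 20. Reached multiple(s) of 6: 18 -> fragment 3 completed (3 total).
Step 5: advance 1 -> fork_pos = 20 + 1 = 21. Next multiple of 6 is 24 (not reached); still 3 fragment(s).
Final fork_pos = 21, so 3 fragment(s) are complete. Build each: template segment -> complement -> reverse.
Fragment 1: template[0:6] = GAAGTT -> complement CTTCAA -> reversed AACTTC
Fragment 2: template[6:12] = CATTGC -> complement GTAACG -> reversed GCAATG
Fragment 3: template[12:18] = GCCTAG -> complement CGGATC -> reversed CTAGGC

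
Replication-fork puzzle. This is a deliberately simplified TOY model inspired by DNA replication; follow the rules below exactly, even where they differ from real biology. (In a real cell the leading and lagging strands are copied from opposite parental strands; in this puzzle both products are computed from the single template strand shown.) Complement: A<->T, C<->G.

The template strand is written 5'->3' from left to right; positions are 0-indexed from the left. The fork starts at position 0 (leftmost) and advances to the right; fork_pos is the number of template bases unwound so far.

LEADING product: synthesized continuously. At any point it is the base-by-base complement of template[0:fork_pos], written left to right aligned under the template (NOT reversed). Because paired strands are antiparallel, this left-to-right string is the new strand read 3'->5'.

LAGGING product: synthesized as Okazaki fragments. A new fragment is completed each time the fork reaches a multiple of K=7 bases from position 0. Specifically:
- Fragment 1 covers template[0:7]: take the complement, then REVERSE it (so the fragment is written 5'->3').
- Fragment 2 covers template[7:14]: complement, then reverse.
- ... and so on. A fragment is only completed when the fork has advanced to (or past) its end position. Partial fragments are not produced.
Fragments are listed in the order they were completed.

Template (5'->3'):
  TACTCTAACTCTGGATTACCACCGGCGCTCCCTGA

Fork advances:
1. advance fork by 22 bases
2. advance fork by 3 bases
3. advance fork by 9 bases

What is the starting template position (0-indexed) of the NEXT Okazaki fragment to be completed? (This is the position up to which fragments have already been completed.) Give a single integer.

Step 1: advance 22 -> fork_pos = 0 + 22 = 22. Reached multiple(s) of 7: 7, 14, 21 -> fragments 1-3 completed (3 total).
Step 2: advance 3 -> fork_pos = 22 + 3 = 25. Next multiple of 7 is 28 (not reached); still 3 fragment(s).
Step 3: advance 9 -> fork_pos = 25 + 9 = 34. Reached multiple(s) of 7: 28 -> fragment 4 completed (4 total).
4 fragment(s) completed, covering template[0:28] (4 x 7 = 28). The next fragment, fragment 5, covers template[28:35], so it starts at position 28.

Answer: 28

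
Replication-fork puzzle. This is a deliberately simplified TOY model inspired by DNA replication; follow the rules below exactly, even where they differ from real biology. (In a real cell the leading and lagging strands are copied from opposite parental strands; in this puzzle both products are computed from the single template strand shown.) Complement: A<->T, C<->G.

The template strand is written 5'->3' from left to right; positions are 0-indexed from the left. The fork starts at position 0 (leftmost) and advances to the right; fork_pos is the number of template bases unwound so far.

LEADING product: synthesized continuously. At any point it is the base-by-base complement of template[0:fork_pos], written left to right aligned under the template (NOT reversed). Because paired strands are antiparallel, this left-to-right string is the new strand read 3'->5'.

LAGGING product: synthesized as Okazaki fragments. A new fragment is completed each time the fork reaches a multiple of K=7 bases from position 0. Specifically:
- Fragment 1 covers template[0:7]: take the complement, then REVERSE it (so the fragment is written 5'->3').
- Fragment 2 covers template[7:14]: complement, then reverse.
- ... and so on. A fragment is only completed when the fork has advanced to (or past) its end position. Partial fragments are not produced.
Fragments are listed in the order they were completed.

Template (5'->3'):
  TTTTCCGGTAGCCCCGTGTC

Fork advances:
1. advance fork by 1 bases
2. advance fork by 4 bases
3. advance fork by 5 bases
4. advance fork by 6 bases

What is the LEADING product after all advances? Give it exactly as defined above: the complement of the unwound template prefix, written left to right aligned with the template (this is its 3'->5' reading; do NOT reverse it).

Step 1: advance 1 -> fork_pos = 0 + 1 = 1.
Step 2: advance 4 -> fork_pos = 1 + 4 = 5.
Step 3: advance 5 -> fork_pos = 5 + 5 = 10.
Step 4: advance 6 -> fork_pos = 10 + 6 = 16.
Unwound prefix: template[0:16] = TTTTCCGGTAGCCCCG
Complement it base by base (A<->T, C<->G), keeping left-to-right order:
  [0:5] TTTTC -> AAAAG
  [5:10] CGGTA -> GCCAT
  [10:15] GCCCC -> CGGGG
  [15:16] G -> C
Concatenate: AAAAGGCCATCGGGGC (length 16; written aligned with the template, i.e. 3'->5').

Answer: AAAAGGCCATCGGGGC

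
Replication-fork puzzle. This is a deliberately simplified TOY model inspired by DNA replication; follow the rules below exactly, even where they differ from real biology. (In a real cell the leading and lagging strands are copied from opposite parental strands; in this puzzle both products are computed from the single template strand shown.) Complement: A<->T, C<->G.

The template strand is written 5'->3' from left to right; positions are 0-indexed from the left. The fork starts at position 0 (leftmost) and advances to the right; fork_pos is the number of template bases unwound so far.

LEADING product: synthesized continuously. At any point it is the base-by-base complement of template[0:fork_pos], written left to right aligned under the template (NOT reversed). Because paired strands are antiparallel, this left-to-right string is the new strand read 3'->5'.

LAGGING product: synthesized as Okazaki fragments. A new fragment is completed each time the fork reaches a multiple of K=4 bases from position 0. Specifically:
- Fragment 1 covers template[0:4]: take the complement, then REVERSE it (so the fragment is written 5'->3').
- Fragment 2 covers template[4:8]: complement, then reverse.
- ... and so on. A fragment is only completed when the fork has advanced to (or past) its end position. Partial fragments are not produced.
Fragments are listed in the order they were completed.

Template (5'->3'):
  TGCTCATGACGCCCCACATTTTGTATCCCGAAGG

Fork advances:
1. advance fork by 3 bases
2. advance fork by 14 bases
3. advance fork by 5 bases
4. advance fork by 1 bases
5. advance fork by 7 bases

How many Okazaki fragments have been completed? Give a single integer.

Step 1: advance 3 -> fork_pos = 0 + 3 = 3. Next multiple of 4 is 4 (not reached); still 0 fragment(s).
Step 2: advance 14 -> fork_pos = 3 + 14 = 17. Reached multiple(s) of 4: 4, 8, 12, 16 -> fragments 1-4 completed (4 total).
Step 3: advance 5 -> fork_pos = 17 + 5 = 22. Reached multiple(s) of 4: 20 -> fragment 5 completed (5 total).
Step 4: advance 1 -> fork_pos = 22 + 1 = 23. Next multiple of 4 is 24 (not reached); still 5 fragment(s).
Step 5: advance 7 -> fork_pos = 23 + 7 = 30. Reached multiple(s) of 4: 24, 28 -> fragments 6-7 completed (7 total).
Check: final fork_pos = 30; the multiples of 4 that are <= 30 are 4..28 -> 30 // 4 = 7 completed fragment(s).

Answer: 7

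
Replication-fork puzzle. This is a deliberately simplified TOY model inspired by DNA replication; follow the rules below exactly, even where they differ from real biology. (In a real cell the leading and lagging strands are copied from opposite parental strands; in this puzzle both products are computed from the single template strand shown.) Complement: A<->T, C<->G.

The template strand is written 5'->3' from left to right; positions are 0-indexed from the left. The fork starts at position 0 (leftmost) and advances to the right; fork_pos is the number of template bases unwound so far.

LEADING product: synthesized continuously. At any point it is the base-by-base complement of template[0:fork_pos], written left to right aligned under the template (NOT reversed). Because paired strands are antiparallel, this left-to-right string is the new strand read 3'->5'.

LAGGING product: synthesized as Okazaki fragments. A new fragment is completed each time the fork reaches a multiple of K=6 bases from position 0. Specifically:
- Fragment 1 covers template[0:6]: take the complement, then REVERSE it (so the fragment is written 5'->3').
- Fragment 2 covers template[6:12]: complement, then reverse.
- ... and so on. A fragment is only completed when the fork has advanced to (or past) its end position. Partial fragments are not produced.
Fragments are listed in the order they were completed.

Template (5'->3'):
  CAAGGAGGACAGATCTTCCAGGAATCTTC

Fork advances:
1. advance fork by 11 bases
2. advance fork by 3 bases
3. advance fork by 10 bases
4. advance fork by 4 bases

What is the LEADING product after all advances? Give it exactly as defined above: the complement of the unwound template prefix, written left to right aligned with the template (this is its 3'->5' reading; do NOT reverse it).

Step 1: advance 11 -> fork_pos = 0 + 11 = 11.
Step 2: advance 3 -> fork_pos = 11 + 3 = 14.
Step 3: advance 10 -> fork_pos = 14 + 10 = 24.
Step 4: advance 4 -> fork_pos = 24 + 4 = 28.
Unwound prefix: template[0:28] = CAAGGAGGACAGATCTTCCAGGAATCTT
Complement it base by base (A<->T, C<->G), keeping left-to-right order:
  [0:5] CAAGG -> GTTCC
  [5:10] AGGAC -> TCCTG
  [10:15] AGATC -> TCTAG
  [15:20] TTCCA -> AAGGT
  [20:25] GGAAT -> CCTTA
  [25:28] CTT -> GAA
Concatenate: GTTCCTCCTGTCTAGAAGGTCCTTAGAA (length 28; written aligned with the template, i.e. 3'->5').

Answer: GTTCCTCCTGTCTAGAAGGTCCTTAGAA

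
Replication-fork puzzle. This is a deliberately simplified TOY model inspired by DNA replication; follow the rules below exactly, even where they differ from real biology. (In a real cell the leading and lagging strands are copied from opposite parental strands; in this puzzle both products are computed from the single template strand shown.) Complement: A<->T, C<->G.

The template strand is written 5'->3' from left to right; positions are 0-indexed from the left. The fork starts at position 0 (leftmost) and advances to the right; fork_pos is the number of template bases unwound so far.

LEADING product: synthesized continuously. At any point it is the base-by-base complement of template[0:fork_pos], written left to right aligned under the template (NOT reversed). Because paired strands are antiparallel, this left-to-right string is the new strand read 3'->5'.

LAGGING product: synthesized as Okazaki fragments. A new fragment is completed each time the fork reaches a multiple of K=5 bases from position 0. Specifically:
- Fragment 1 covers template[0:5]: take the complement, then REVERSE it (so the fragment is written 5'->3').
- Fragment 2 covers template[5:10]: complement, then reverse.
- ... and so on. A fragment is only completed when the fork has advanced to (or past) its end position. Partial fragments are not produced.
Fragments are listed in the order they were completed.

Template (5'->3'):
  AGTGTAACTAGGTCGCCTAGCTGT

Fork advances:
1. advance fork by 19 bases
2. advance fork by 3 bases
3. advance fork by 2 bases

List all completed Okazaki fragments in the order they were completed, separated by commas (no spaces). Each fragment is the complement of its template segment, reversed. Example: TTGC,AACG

Step 1: advance 19 -> fork_pos = 0 + 19 = 19. Reached multiple(s) of 5: 5, 10, 15 -> fragments 1-3 completed (3 total).
Step 2: advance 3 -> fork_pos = 19 + 3 = 22. Reached multiple(s) of 5: 20 -> fragment 4 completed (4 total).
Step 3: advance 2 -> fork_pos = 22 + 2 = 24. Next multiple of 5 is 25 (not reached); still 4 fragment(s).
Final fork_pos = 24, so 4 fragment(s) are complete. Build each: template segment -> complement -> reverse.
Fragment 1: template[0:5] = AGTGT -> complement TCACA -> reversed ACACT
Fragment 2: template[5:10] = AACTA -> complement TTGAT -> reversed TAGTT
Fragment 3: template[10:15] = GGTCG -> complement CCAGC -> reversed CGACC
Fragment 4: template[15:20] = CCTAG -> complement GGATC -> reversed CTAGG

Answer: ACACT,TAGTT,CGACC,CTAGG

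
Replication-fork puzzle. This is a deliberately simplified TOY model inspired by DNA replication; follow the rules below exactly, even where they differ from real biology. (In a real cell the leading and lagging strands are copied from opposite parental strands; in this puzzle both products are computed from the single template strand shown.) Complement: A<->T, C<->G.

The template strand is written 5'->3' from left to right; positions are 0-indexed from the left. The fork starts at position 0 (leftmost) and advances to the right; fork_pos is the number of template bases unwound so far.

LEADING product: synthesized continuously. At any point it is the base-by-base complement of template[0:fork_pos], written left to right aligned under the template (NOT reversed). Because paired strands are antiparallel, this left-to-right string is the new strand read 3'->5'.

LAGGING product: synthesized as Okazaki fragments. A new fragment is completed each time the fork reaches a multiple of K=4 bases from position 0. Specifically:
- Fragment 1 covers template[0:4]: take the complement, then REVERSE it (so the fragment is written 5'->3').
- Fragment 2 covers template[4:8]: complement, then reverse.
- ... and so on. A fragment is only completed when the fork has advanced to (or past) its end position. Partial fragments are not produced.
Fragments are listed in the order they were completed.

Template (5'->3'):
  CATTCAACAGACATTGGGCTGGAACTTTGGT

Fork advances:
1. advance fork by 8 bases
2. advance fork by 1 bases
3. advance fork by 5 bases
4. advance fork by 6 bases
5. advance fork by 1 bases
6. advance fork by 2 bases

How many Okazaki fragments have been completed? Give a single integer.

Step 1: advance 8 -> fork_pos = 0 + 8 = 8. Reached multiple(s) of 4: 4, 8 -> fragments 1-2 completed (2 total).
Step 2: advance 1 -> fork_pos = 8 + 1 = 9. Next multiple of 4 is 12 (not reached); still 2 fragment(s).
Step 3: advance 5 -> fork_pos = 9 + 5 = 14. Reached multiple(s) of 4: 12 -> fragment 3 completed (3 total).
Step 4: advance 6 -> fork_pos = 14 + 6 = 20. Reached multiple(s) of 4: 16, 20 -> fragments 4-5 completed (5 total).
Step 5: advance 1 -> fork_pos = 20 + 1 = 21. Next multiple of 4 is 24 (not reached); still 5 fragment(s).
Step 6: advance 2 -> fork_pos = 21 + 2 = 23. Next multiple of 4 is 24 (not reached); still 5 fragment(s).
Check: final fork_pos = 23; the multiples of 4 that are <= 23 are 4..20 -> 23 // 4 = 5 completed fragment(s).

Answer: 5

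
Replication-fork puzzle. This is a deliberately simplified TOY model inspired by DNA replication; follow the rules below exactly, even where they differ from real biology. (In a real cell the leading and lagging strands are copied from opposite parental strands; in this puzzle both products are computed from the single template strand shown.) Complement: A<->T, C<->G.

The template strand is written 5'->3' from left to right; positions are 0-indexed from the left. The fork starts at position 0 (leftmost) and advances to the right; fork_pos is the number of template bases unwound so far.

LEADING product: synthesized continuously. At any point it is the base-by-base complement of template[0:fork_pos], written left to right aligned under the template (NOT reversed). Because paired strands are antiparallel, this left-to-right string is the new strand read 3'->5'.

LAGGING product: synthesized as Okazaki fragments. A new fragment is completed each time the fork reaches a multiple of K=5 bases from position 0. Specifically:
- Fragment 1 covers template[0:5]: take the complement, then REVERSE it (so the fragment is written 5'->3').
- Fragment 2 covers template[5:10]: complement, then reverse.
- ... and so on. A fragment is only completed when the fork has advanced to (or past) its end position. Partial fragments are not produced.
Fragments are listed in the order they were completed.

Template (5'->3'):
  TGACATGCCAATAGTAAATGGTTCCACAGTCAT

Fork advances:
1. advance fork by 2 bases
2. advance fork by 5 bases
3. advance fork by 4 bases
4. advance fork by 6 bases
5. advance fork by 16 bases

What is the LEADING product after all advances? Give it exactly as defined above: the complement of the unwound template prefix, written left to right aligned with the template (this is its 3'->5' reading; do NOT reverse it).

Step 1: advance 2 -> fork_pos = 0 + 2 = 2.
Step 2: advance 5 -> fork_pos = 2 + 5 = 7.
Step 3: advance 4 -> fork_pos = 7 + 4 = 11.
Step 4: advance 6 -> fork_pos = 11 + 6 = 17.
Step 5: advance 16 -> fork_pos = 17 + 16 = 33.
Unwound prefix: template[0:33] = TGACATGCCAATAGTAAATGGTTCCACAGTCAT
Complement it base by base (A<->T, C<->G), keeping left-to-right order:
  [0:5] TGACA -> ACTGT
  [5:10] TGCCA -> ACGGT
  [10:15] ATAGT -> TATCA
  [15:20] AAATG -> TTTAC
  [20:25] GTTCC -> CAAGG
  [25:30] ACAGT -> TGTCA
  [30:33] CAT -> GTA
Concatenate: ACTGTACGGTTATCATTTACCAAGGTGTCAGTA (length 33; written aligned with the template, i.e. 3'->5').

Answer: ACTGTACGGTTATCATTTACCAAGGTGTCAGTA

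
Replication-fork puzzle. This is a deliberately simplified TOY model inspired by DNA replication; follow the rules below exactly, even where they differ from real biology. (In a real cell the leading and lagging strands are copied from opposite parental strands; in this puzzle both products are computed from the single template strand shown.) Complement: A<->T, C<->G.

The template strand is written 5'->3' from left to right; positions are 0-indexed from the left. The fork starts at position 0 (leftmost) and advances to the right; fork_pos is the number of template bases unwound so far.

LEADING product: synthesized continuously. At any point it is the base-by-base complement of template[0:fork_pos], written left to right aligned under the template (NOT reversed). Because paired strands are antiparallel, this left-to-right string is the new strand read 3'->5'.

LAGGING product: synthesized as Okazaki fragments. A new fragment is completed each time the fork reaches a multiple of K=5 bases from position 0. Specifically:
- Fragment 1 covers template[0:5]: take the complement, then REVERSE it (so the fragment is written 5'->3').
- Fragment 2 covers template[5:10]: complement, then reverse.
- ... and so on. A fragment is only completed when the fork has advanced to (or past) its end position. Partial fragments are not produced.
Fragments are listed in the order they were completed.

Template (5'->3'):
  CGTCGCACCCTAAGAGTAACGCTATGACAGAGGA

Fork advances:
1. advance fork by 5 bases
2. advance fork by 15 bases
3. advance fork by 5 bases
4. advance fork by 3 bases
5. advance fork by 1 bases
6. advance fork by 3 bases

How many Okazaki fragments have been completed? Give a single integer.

Step 1: advance 5 -> fork_pos = 0 + 5 = 5. Reached multiple(s) of 5: 5 -> fragment 1 completed (1 total).
Step 2: advance 15 -> fork_pos = 5 + 15 = 20. Reached multiple(s) of 5: 10, 15, 20 -> fragments 2-4 completed (4 total).
Step 3: advance 5 -> fork_pos = 20 + 5 = 25. Reached multiple(s) of 5: 25 -> fragment 5 completed (5 total).
Step 4: advance 3 -> fork_pos = 25 + 3 = 28. Next multiple of 5 is 30 (not reached); still 5 fragment(s).
Step 5: advance 1 -> fork_pos = 28 + 1 = 29. Next multiple of 5 is 30 (not reached); still 5 fragment(s).
Step 6: advance 3 -> fork_pos = 29 + 3 = 32. Reached multiple(s) of 5: 30 -> fragment 6 completed (6 total).
Check: final fork_pos = 32; the multiples of 5 that are <= 32 are 5..30 -> 32 // 5 = 6 completed fragment(s).

Answer: 6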